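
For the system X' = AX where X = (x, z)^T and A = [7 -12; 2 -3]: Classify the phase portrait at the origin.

unstable node

A = [[7,-12],[2,-3]]; det(A-λI) = λ^2 - 4λ + 3.
λ = 3, 1: both positive.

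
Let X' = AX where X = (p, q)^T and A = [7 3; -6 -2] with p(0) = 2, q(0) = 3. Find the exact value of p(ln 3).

552

A = [[7,3],[-6,-2]]; eigenvalues λ = 4, 1.
Eigenvectors: (-1,1) for λ=4, (1,-2) for λ=1.
From the initial condition, c_1 = -7, c_2 = -5.
p(ln 3) = (-7)(3^4)(-1) + (-5)(3^1)(1) = 552.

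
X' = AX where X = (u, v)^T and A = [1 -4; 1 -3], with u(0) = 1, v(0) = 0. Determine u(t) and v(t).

Coefficient matrix A = [[1, -4], [1, -3]].
Characteristic polynomial det(A - λI) = λ^2 + 2λ + 1 = 0.
Single eigenvalue λ = -1 with algebraic multiplicity 2.
Eigenvector v = (2,1); generalized eigenvector w with (A-λI)w=v is (1,0).
General solution: e^(-t)[c_1·v + c_2·(t·v + w)].
Applying u(0)=1, v(0)=0 gives c_1=0, c_2=1.

u(t) = 2te^(-t) + e^(-t), v(t) = te^(-t)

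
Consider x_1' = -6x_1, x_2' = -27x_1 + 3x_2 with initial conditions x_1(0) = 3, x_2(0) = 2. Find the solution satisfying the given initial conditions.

Coefficient matrix A = [[-6, 0], [-27, 3]].
Characteristic polynomial det(A - λI) = λ^2 + 3λ - 18 = 0.
Eigenvalues λ = 3, -6.
For λ=3: (A-λI) row 1 is [-9, 0], so an eigenvector is (0, 1).
For λ=-6: (A-λI) row 2 is [-27, 9], so an eigenvector is (1, 3).
General solution: C_1e^(3t)(0,1) + C_2e^(-6t)(1,3).
Applying x_1(0)=3, x_2(0)=2 gives C_1=-7, C_2=3.

x_1(t) = 3e^(-6t), x_2(t) = -7e^(3t) + 9e^(-6t)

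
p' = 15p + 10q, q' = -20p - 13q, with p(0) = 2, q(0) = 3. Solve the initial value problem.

p(t) = 29e^(t)sin(2t) + 2e^(t)cos(2t), q(t) = -41e^(t)sin(2t) + 3e^(t)cos(2t)

Coefficient matrix A = [[15, 10], [-20, -13]].
Characteristic polynomial det(A - λI) = λ^2 - 2λ + 5 = 0.
Eigenvalues λ = 1 ± 2i (complex conjugate pair).
For λ=1+2i: an eigenvector is (-1,1) - i(-2,3) = (-1 + 2i, 1 - 3i).
A real fundamental pair from Re and Im of e^((1+2i)t)v: X_1 = e^(t)(cos(2t)·(-1,1) + sin(2t)·(-2,3)), X_2 = e^(t)(sin(2t)·(-1,1) - cos(2t)·(-2,3)).
General solution: c_1X_1 + c_2X_2.
Applying p(0)=2, q(0)=3 gives c_1=-12, c_2=-5.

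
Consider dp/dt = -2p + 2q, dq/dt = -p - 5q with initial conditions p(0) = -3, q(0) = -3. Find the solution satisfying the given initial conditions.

Coefficient matrix A = [[-2, 2], [-1, -5]].
Characteristic polynomial det(A - λI) = λ^2 + 7λ + 12 = 0.
Eigenvalues λ = -3, -4.
For λ=-3: (A-λI) row 1 is [1, 2], so an eigenvector is (-2, 1).
For λ=-4: (A-λI) row 1 is [2, 2], so an eigenvector is (1, -1).
General solution: c_1e^(-3t)(-2,1) + c_2e^(-4t)(1,-1).
Applying p(0)=-3, q(0)=-3 gives c_1=6, c_2=9.

p(t) = -12e^(-3t) + 9e^(-4t), q(t) = 6e^(-3t) - 9e^(-4t)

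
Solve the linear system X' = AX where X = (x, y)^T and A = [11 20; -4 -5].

x(t) = -c_1e^(3t)sin(4t) + 2c_1e^(3t)cos(4t) + 2c_2e^(3t)sin(4t) + c_2e^(3t)cos(4t), y(t) = -c_1e^(3t)cos(4t) - c_2e^(3t)sin(4t)

Coefficient matrix A = [[11, 20], [-4, -5]].
Characteristic polynomial det(A - λI) = λ^2 - 6λ + 25 = 0.
Eigenvalues λ = 3 ± 4i (complex conjugate pair).
For λ=3+4i: an eigenvector is (2,-1) - i(-1,0) = (2 + i, -1).
A real fundamental pair from Re and Im of e^((3+4i)t)v: X_1 = e^(3t)(cos(4t)·(2,-1) + sin(4t)·(-1,0)), X_2 = e^(3t)(sin(4t)·(2,-1) - cos(4t)·(-1,0)).
General solution: c_1X_1 + c_2X_2.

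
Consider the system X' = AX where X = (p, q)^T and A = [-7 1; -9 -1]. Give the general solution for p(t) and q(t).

p(t) = C_1e^(-4t) + C_2te^(-4t) - C_2e^(-4t), q(t) = 3C_1e^(-4t) + 3C_2te^(-4t) - 2C_2e^(-4t)

Coefficient matrix A = [[-7, 1], [-9, -1]].
Characteristic polynomial det(A - λI) = λ^2 + 8λ + 16 = 0.
Single eigenvalue λ = -4 with algebraic multiplicity 2.
Eigenvector v = (1,3); generalized eigenvector w with (A-λI)w=v is (-1,-2).
General solution: e^(-4t)[C_1·v + C_2·(t·v + w)].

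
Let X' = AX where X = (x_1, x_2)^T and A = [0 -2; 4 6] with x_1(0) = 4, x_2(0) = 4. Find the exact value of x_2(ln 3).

A = [[0,-2],[4,6]]; eigenvalues λ = 2, 4.
Eigenvectors: (1,-1) for λ=2, (1,-2) for λ=4.
From the initial condition, c_1 = 12, c_2 = -8.
x_2(ln 3) = (12)(3^2)(-1) + (-8)(3^4)(-2) = 1188.

1188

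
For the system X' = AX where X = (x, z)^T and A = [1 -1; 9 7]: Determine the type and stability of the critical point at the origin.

A = [[1,-1],[9,7]]; det(A-λI) = λ^2 - 8λ + 16.
repeated λ = 4 with a single eigenvector.

unstable improper node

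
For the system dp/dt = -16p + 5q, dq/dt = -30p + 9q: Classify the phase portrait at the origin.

stable node

A = [[-16,5],[-30,9]]; det(A-λI) = λ^2 + 7λ + 6.
λ = -1, -6: both negative.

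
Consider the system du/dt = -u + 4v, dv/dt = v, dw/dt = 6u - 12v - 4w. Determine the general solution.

Coefficient matrix A = [[-1, 4, 0], [0, 1, 0], [6, -12, -4]].
det(A - λI) = 0 gives eigenvalues λ = 1, -1, -4.
For λ=1: eigenvector (2,1,0).
For λ=-1: eigenvector (1,0,2).
For λ=-4: eigenvector (0,0,1).
General solution: K_1e^(t)(2,1,0) + K_2e^(-t)(1,0,2) + K_3e^(-4t)(0,0,1).

u(t) = 2K_1e^(t) + K_2e^(-t), v(t) = K_1e^(t), w(t) = 2K_2e^(-t) + K_3e^(-4t)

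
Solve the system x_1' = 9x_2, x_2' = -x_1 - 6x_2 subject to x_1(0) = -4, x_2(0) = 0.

x_1(t) = -12te^(-3t) - 4e^(-3t), x_2(t) = 4te^(-3t)

Coefficient matrix A = [[0, 9], [-1, -6]].
Characteristic polynomial det(A - λI) = λ^2 + 6λ + 9 = 0.
Single eigenvalue λ = -3 with algebraic multiplicity 2.
Eigenvector v = (3,-1); generalized eigenvector w with (A-λI)w=v is (1,0).
General solution: e^(-3t)[K_1·v + K_2·(t·v + w)].
Applying x_1(0)=-4, x_2(0)=0 gives K_1=0, K_2=-4.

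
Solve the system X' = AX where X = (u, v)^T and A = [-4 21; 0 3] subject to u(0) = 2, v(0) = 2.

u(t) = 6e^(3t) - 4e^(-4t), v(t) = 2e^(3t)

Coefficient matrix A = [[-4, 21], [0, 3]].
Characteristic polynomial det(A - λI) = λ^2 + λ - 12 = 0.
Eigenvalues λ = 3, -4.
For λ=3: (A-λI) row 1 is [-7, 21], so an eigenvector is (3, 1).
For λ=-4: (A-λI) row 1 is [0, 21], so an eigenvector is (-1, 0).
General solution: C_1e^(3t)(3,1) + C_2e^(-4t)(-1,0).
Applying u(0)=2, v(0)=2 gives C_1=2, C_2=4.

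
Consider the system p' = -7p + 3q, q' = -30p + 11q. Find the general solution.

p(t) = K_1e^(2t)sin(3t) - K_2e^(2t)cos(3t), q(t) = 3K_1e^(2t)sin(3t) + K_1e^(2t)cos(3t) + K_2e^(2t)sin(3t) - 3K_2e^(2t)cos(3t)

Coefficient matrix A = [[-7, 3], [-30, 11]].
Characteristic polynomial det(A - λI) = λ^2 - 4λ + 13 = 0.
Eigenvalues λ = 2 ± 3i (complex conjugate pair).
For λ=2+3i: an eigenvector is (0,1) - i(1,3) = (0 - i, 1 - 3i).
A real fundamental pair from Re and Im of e^((2+3i)t)v: X_1 = e^(2t)(cos(3t)·(0,1) + sin(3t)·(1,3)), X_2 = e^(2t)(sin(3t)·(0,1) - cos(3t)·(1,3)).
General solution: K_1X_1 + K_2X_2.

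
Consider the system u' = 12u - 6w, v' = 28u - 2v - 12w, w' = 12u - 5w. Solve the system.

u(t) = -3K_1e^(4t) - 2K_3e^(3t), v(t) = -6K_1e^(4t) + K_2e^(-2t) - 4K_3e^(3t), w(t) = -4K_1e^(4t) - 3K_3e^(3t)

Coefficient matrix A = [[12, 0, -6], [28, -2, -12], [12, 0, -5]].
det(A - λI) = 0 gives eigenvalues λ = 4, -2, 3.
For λ=4: eigenvector (-3,-6,-4).
For λ=-2: eigenvector (0,1,0).
For λ=3: eigenvector (-2,-4,-3).
General solution: K_1e^(4t)(-3,-6,-4) + K_2e^(-2t)(0,1,0) + K_3e^(3t)(-2,-4,-3).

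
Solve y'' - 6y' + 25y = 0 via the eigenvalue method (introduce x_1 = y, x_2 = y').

Let x_1 = y, x_2 = y'. Then x_1' = x_2 and x_2' = -25x_1 + 6x_2.
A = [[0,1],[-25,6]]; det(A-λI) = λ^2 - 6λ + 25.
Eigenvalues λ = 3 ± 4i.

y(t) = c_1e^(3t)cos(4t) + c_2e^(3t)sin(4t)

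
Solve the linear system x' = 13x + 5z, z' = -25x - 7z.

Coefficient matrix A = [[13, 5], [-25, -7]].
Characteristic polynomial det(A - λI) = λ^2 - 6λ + 34 = 0.
Eigenvalues λ = 3 ± 5i (complex conjugate pair).
For λ=3+5i: an eigenvector is (0,1) - i(1,-2) = (0 - i, 1 + 2i).
A real fundamental pair from Re and Im of e^((3+5i)t)v: X_1 = e^(3t)(cos(5t)·(0,1) + sin(5t)·(1,-2)), X_2 = e^(3t)(sin(5t)·(0,1) - cos(5t)·(1,-2)).
General solution: C_1X_1 + C_2X_2.

x(t) = C_1e^(3t)sin(5t) - C_2e^(3t)cos(5t), z(t) = -2C_1e^(3t)sin(5t) + C_1e^(3t)cos(5t) + C_2e^(3t)sin(5t) + 2C_2e^(3t)cos(5t)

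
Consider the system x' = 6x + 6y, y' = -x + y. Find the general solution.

x(t) = 2K_1e^(3t) - 3K_2e^(4t), y(t) = -K_1e^(3t) + K_2e^(4t)

Coefficient matrix A = [[6, 6], [-1, 1]].
Characteristic polynomial det(A - λI) = λ^2 - 7λ + 12 = 0.
Eigenvalues λ = 3, 4.
For λ=3: (A-λI) row 1 is [3, 6], so an eigenvector is (2, -1).
For λ=4: (A-λI) row 1 is [2, 6], so an eigenvector is (-3, 1).
General solution: K_1e^(3t)(2,-1) + K_2e^(4t)(-3,1).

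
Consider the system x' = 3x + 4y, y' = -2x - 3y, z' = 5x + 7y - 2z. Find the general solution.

x(t) = 2C_1e^(t) - C_2e^(-t), y(t) = -C_1e^(t) + C_2e^(-t), z(t) = C_1e^(t) + 2C_2e^(-t) + C_3e^(-2t)

Coefficient matrix A = [[3, 4, 0], [-2, -3, 0], [5, 7, -2]].
det(A - λI) = 0 gives eigenvalues λ = 1, -1, -2.
For λ=1: eigenvector (2,-1,1).
For λ=-1: eigenvector (-1,1,2).
For λ=-2: eigenvector (0,0,1).
General solution: C_1e^(t)(2,-1,1) + C_2e^(-t)(-1,1,2) + C_3e^(-2t)(0,0,1).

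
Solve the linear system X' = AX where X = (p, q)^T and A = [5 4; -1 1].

p(t) = -2c_1e^(3t) - 2c_2te^(3t) - c_2e^(3t), q(t) = c_1e^(3t) + c_2te^(3t)

Coefficient matrix A = [[5, 4], [-1, 1]].
Characteristic polynomial det(A - λI) = λ^2 - 6λ + 9 = 0.
Single eigenvalue λ = 3 with algebraic multiplicity 2.
Eigenvector v = (-2,1); generalized eigenvector w with (A-λI)w=v is (-1,0).
General solution: e^(3t)[c_1·v + c_2·(t·v + w)].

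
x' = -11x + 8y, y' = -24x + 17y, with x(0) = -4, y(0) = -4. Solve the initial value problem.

Coefficient matrix A = [[-11, 8], [-24, 17]].
Characteristic polynomial det(A - λI) = λ^2 - 6λ + 5 = 0.
Eigenvalues λ = 5, 1.
For λ=5: (A-λI) row 1 is [-16, 8], so an eigenvector is (1, 2).
For λ=1: (A-λI) row 1 is [-12, 8], so an eigenvector is (2, 3).
General solution: c_1e^(5t)(1,2) + c_2e^(t)(2,3).
Applying x(0)=-4, y(0)=-4 gives c_1=4, c_2=-4.

x(t) = 4e^(5t) - 8e^(t), y(t) = 8e^(5t) - 12e^(t)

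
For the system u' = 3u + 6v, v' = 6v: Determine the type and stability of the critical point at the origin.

unstable node

A = [[3,6],[0,6]]; det(A-λI) = λ^2 - 9λ + 18.
λ = 3, 6: both positive.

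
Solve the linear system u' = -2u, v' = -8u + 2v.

u(t) = c_2e^(-2t), v(t) = c_1e^(2t) + 2c_2e^(-2t)

Coefficient matrix A = [[-2, 0], [-8, 2]].
Characteristic polynomial det(A - λI) = λ^2 - 4 = 0.
Eigenvalues λ = 2, -2.
For λ=2: (A-λI) row 1 is [-4, 0], so an eigenvector is (0, 1).
For λ=-2: (A-λI) row 2 is [-8, 4], so an eigenvector is (1, 2).
General solution: c_1e^(2t)(0,1) + c_2e^(-2t)(1,2).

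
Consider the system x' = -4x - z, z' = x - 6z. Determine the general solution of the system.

x(t) = -C_1e^(-5t) - C_2te^(-5t) + 2C_2e^(-5t), z(t) = -C_1e^(-5t) - C_2te^(-5t) + 3C_2e^(-5t)

Coefficient matrix A = [[-4, -1], [1, -6]].
Characteristic polynomial det(A - λI) = λ^2 + 10λ + 25 = 0.
Single eigenvalue λ = -5 with algebraic multiplicity 2.
Eigenvector v = (-1,-1); generalized eigenvector w with (A-λI)w=v is (2,3).
General solution: e^(-5t)[C_1·v + C_2·(t·v + w)].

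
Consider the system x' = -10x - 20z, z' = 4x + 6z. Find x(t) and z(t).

x(t) = -c_1e^(-2t)sin(4t) - 2c_1e^(-2t)cos(4t) - 2c_2e^(-2t)sin(4t) + c_2e^(-2t)cos(4t), z(t) = c_1e^(-2t)cos(4t) + c_2e^(-2t)sin(4t)

Coefficient matrix A = [[-10, -20], [4, 6]].
Characteristic polynomial det(A - λI) = λ^2 + 4λ + 20 = 0.
Eigenvalues λ = -2 ± 4i (complex conjugate pair).
For λ=-2+4i: an eigenvector is (-2,1) - i(-1,0) = (-2 + i, 1).
A real fundamental pair from Re and Im of e^((-2+4i)t)v: X_1 = e^(-2t)(cos(4t)·(-2,1) + sin(4t)·(-1,0)), X_2 = e^(-2t)(sin(4t)·(-2,1) - cos(4t)·(-1,0)).
General solution: c_1X_1 + c_2X_2.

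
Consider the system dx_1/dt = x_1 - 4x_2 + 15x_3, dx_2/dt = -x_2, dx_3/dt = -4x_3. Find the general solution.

x_1(t) = K_1e^(t) + 2K_2e^(-t) - 3K_3e^(-4t), x_2(t) = K_2e^(-t), x_3(t) = K_3e^(-4t)

Coefficient matrix A = [[1, -4, 15], [0, -1, 0], [0, 0, -4]].
det(A - λI) = 0 gives eigenvalues λ = 1, -1, -4.
For λ=1: eigenvector (1,0,0).
For λ=-1: eigenvector (2,1,0).
For λ=-4: eigenvector (-3,0,1).
General solution: K_1e^(t)(1,0,0) + K_2e^(-t)(2,1,0) + K_3e^(-4t)(-3,0,1).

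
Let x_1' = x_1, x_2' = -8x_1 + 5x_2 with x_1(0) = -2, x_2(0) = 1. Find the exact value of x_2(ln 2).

152

A = [[1,0],[-8,5]]; eigenvalues λ = 1, 5.
Eigenvectors: (1,2) for λ=1, (0,1) for λ=5.
From the initial condition, c_1 = -2, c_2 = 5.
x_2(ln 2) = (-2)(2^1)(2) + (5)(2^5)(1) = 152.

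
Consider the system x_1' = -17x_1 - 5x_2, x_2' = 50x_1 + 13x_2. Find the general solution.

Coefficient matrix A = [[-17, -5], [50, 13]].
Characteristic polynomial det(A - λI) = λ^2 + 4λ + 29 = 0.
Eigenvalues λ = -2 ± 5i (complex conjugate pair).
For λ=-2+5i: an eigenvector is (0,-1) - i(1,-3) = (0 - i, -1 + 3i).
A real fundamental pair from Re and Im of e^((-2+5i)t)v: X_1 = e^(-2t)(cos(5t)·(0,-1) + sin(5t)·(1,-3)), X_2 = e^(-2t)(sin(5t)·(0,-1) - cos(5t)·(1,-3)).
General solution: c_1X_1 + c_2X_2.

x_1(t) = c_1e^(-2t)sin(5t) - c_2e^(-2t)cos(5t), x_2(t) = -3c_1e^(-2t)sin(5t) - c_1e^(-2t)cos(5t) - c_2e^(-2t)sin(5t) + 3c_2e^(-2t)cos(5t)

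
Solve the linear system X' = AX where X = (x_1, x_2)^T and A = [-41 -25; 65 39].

Coefficient matrix A = [[-41, -25], [65, 39]].
Characteristic polynomial det(A - λI) = λ^2 + 2λ + 26 = 0.
Eigenvalues λ = -1 ± 5i (complex conjugate pair).
For λ=-1+5i: an eigenvector is (2,-3) - i(-1,2) = (2 + i, -3 - 2i).
A real fundamental pair from Re and Im of e^((-1+5i)t)v: X_1 = e^(-t)(cos(5t)·(2,-3) + sin(5t)·(-1,2)), X_2 = e^(-t)(sin(5t)·(2,-3) - cos(5t)·(-1,2)).
General solution: C_1X_1 + C_2X_2.

x_1(t) = -C_1e^(-t)sin(5t) + 2C_1e^(-t)cos(5t) + 2C_2e^(-t)sin(5t) + C_2e^(-t)cos(5t), x_2(t) = 2C_1e^(-t)sin(5t) - 3C_1e^(-t)cos(5t) - 3C_2e^(-t)sin(5t) - 2C_2e^(-t)cos(5t)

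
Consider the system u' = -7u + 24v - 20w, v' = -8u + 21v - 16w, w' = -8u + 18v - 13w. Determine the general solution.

u(t) = -C_1e^(t) - 2C_2e^(3t) + C_3e^(-3t), v(t) = -2C_1e^(t) + C_3e^(-3t), w(t) = -2C_1e^(t) + C_2e^(3t) + C_3e^(-3t)

Coefficient matrix A = [[-7, 24, -20], [-8, 21, -16], [-8, 18, -13]].
det(A - λI) = 0 gives eigenvalues λ = 1, 3, -3.
For λ=1: eigenvector (-1,-2,-2).
For λ=3: eigenvector (-2,0,1).
For λ=-3: eigenvector (1,1,1).
General solution: C_1e^(t)(-1,-2,-2) + C_2e^(3t)(-2,0,1) + C_3e^(-3t)(1,1,1).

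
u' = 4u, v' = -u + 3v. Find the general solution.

u(t) = -K_1e^(4t), v(t) = K_1e^(4t) + K_2e^(3t)

Coefficient matrix A = [[4, 0], [-1, 3]].
Characteristic polynomial det(A - λI) = λ^2 - 7λ + 12 = 0.
Eigenvalues λ = 4, 3.
For λ=4: (A-λI) row 2 is [-1, -1], so an eigenvector is (-1, 1).
For λ=3: (A-λI) row 1 is [1, 0], so an eigenvector is (0, 1).
General solution: K_1e^(4t)(-1,1) + K_2e^(3t)(0,1).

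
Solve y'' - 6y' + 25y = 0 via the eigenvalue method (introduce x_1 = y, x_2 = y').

y(t) = K_1e^(3t)cos(4t) + K_2e^(3t)sin(4t)

Let x_1 = y, x_2 = y'. Then x_1' = x_2 and x_2' = -25x_1 + 6x_2.
A = [[0,1],[-25,6]]; det(A-λI) = λ^2 - 6λ + 25.
Eigenvalues λ = 3 ± 4i.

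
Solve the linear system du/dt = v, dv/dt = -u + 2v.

Coefficient matrix A = [[0, 1], [-1, 2]].
Characteristic polynomial det(A - λI) = λ^2 - 2λ + 1 = 0.
Single eigenvalue λ = 1 with algebraic multiplicity 2.
Eigenvector v = (-1,-1); generalized eigenvector w with (A-λI)w=v is (3,2).
General solution: e^(t)[c_1·v + c_2·(t·v + w)].

u(t) = -c_1e^(t) - c_2te^(t) + 3c_2e^(t), v(t) = -c_1e^(t) - c_2te^(t) + 2c_2e^(t)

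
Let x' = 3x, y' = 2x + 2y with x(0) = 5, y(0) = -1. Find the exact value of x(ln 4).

A = [[3,0],[2,2]]; eigenvalues λ = 3, 2.
Eigenvectors: (1,2) for λ=3, (0,1) for λ=2.
From the initial condition, c_1 = 5, c_2 = -11.
x(ln 4) = (5)(4^3)(1) + (-11)(4^2)(0) = 320.

320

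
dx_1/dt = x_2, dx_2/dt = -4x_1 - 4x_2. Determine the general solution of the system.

x_1(t) = C_1e^(-2t) + C_2te^(-2t), x_2(t) = -2C_1e^(-2t) - 2C_2te^(-2t) + C_2e^(-2t)

Coefficient matrix A = [[0, 1], [-4, -4]].
Characteristic polynomial det(A - λI) = λ^2 + 4λ + 4 = 0.
Single eigenvalue λ = -2 with algebraic multiplicity 2.
Eigenvector v = (1,-2); generalized eigenvector w with (A-λI)w=v is (0,1).
General solution: e^(-2t)[C_1·v + C_2·(t·v + w)].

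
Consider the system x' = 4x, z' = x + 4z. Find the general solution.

x(t) = C_2e^(4t), z(t) = C_1e^(4t) + C_2te^(4t) - 2C_2e^(4t)

Coefficient matrix A = [[4, 0], [1, 4]].
Characteristic polynomial det(A - λI) = λ^2 - 8λ + 16 = 0.
Single eigenvalue λ = 4 with algebraic multiplicity 2.
Eigenvector v = (0,1); generalized eigenvector w with (A-λI)w=v is (1,-2).
General solution: e^(4t)[C_1·v + C_2·(t·v + w)].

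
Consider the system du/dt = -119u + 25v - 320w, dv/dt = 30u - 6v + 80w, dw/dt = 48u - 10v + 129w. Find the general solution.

Coefficient matrix A = [[-119, 25, -320], [30, -6, 80], [48, -10, 129]].
det(A - λI) = 0 gives eigenvalues λ = 1, 4, -1.
For λ=1: eigenvector (8,0,-3).
For λ=4: eigenvector (-5,1,2).
For λ=-1: eigenvector (-5,2,2).
General solution: C_1e^(t)(8,0,-3) + C_2e^(4t)(-5,1,2) + C_3e^(-t)(-5,2,2).

u(t) = 8C_1e^(t) - 5C_2e^(4t) - 5C_3e^(-t), v(t) = C_2e^(4t) + 2C_3e^(-t), w(t) = -3C_1e^(t) + 2C_2e^(4t) + 2C_3e^(-t)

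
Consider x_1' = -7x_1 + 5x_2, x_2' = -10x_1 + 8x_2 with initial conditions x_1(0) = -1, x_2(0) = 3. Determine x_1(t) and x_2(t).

Coefficient matrix A = [[-7, 5], [-10, 8]].
Characteristic polynomial det(A - λI) = λ^2 - λ - 6 = 0.
Eigenvalues λ = -2, 3.
For λ=-2: (A-λI) row 1 is [-5, 5], so an eigenvector is (1, 1).
For λ=3: (A-λI) row 1 is [-10, 5], so an eigenvector is (1, 2).
General solution: C_1e^(-2t)(1,1) + C_2e^(3t)(1,2).
Applying x_1(0)=-1, x_2(0)=3 gives C_1=-5, C_2=4.

x_1(t) = 4e^(3t) - 5e^(-2t), x_2(t) = 8e^(3t) - 5e^(-2t)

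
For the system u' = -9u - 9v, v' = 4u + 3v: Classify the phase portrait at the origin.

stable improper node

A = [[-9,-9],[4,3]]; det(A-λI) = λ^2 + 6λ + 9.
repeated λ = -3 with a single eigenvector.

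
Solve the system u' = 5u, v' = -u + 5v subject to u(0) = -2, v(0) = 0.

u(t) = -2e^(5t), v(t) = 2te^(5t)

Coefficient matrix A = [[5, 0], [-1, 5]].
Characteristic polynomial det(A - λI) = λ^2 - 10λ + 25 = 0.
Single eigenvalue λ = 5 with algebraic multiplicity 2.
Eigenvector v = (0,-1); generalized eigenvector w with (A-λI)w=v is (1,-2).
General solution: e^(5t)[c_1·v + c_2·(t·v + w)].
Applying u(0)=-2, v(0)=0 gives c_1=4, c_2=-2.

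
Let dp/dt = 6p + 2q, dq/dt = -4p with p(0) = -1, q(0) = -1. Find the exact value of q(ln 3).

207

A = [[6,2],[-4,0]]; eigenvalues λ = 4, 2.
Eigenvectors: (1,-1) for λ=4, (1,-2) for λ=2.
From the initial condition, c_1 = -3, c_2 = 2.
q(ln 3) = (-3)(3^4)(-1) + (2)(3^2)(-2) = 207.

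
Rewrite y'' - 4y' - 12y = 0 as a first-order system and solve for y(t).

Let x_1 = y, x_2 = y'. Then x_1' = x_2 and x_2' = 12x_1 + 4x_2.
A = [[0,1],[12,4]]; det(A-λI) = λ^2 - 4λ - 12.
Eigenvalues λ = 6, -2 with eigenvectors (1,6), (1,-2).

y(t) = C_1e^(6t) + C_2e^(-2t)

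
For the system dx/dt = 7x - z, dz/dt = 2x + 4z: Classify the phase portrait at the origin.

unstable node

A = [[7,-1],[2,4]]; det(A-λI) = λ^2 - 11λ + 30.
λ = 6, 5: both positive.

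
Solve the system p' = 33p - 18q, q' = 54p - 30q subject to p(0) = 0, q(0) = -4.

p(t) = 8e^(6t) - 8e^(-3t), q(t) = 12e^(6t) - 16e^(-3t)

Coefficient matrix A = [[33, -18], [54, -30]].
Characteristic polynomial det(A - λI) = λ^2 - 3λ - 18 = 0.
Eigenvalues λ = 6, -3.
For λ=6: (A-λI) row 1 is [27, -18], so an eigenvector is (2, 3).
For λ=-3: (A-λI) row 1 is [36, -18], so an eigenvector is (-1, -2).
General solution: K_1e^(6t)(2,3) + K_2e^(-3t)(-1,-2).
Applying p(0)=0, q(0)=-4 gives K_1=4, K_2=8.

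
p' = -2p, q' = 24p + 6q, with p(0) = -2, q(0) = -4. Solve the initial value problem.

p(t) = -2e^(-2t), q(t) = -10e^(6t) + 6e^(-2t)

Coefficient matrix A = [[-2, 0], [24, 6]].
Characteristic polynomial det(A - λI) = λ^2 - 4λ - 12 = 0.
Eigenvalues λ = 6, -2.
For λ=6: (A-λI) row 1 is [-8, 0], so an eigenvector is (0, 1).
For λ=-2: (A-λI) row 2 is [24, 8], so an eigenvector is (1, -3).
General solution: C_1e^(6t)(0,1) + C_2e^(-2t)(1,-3).
Applying p(0)=-2, q(0)=-4 gives C_1=-10, C_2=-2.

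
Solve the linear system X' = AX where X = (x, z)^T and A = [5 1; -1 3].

x(t) = -C_1e^(4t) - C_2te^(4t), z(t) = C_1e^(4t) + C_2te^(4t) - C_2e^(4t)

Coefficient matrix A = [[5, 1], [-1, 3]].
Characteristic polynomial det(A - λI) = λ^2 - 8λ + 16 = 0.
Single eigenvalue λ = 4 with algebraic multiplicity 2.
Eigenvector v = (-1,1); generalized eigenvector w with (A-λI)w=v is (0,-1).
General solution: e^(4t)[C_1·v + C_2·(t·v + w)].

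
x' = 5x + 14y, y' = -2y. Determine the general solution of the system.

x(t) = C_1e^(5t) + 2C_2e^(-2t), y(t) = -C_2e^(-2t)

Coefficient matrix A = [[5, 14], [0, -2]].
Characteristic polynomial det(A - λI) = λ^2 - 3λ - 10 = 0.
Eigenvalues λ = 5, -2.
For λ=5: (A-λI) row 1 is [0, 14], so an eigenvector is (1, 0).
For λ=-2: (A-λI) row 1 is [7, 14], so an eigenvector is (2, -1).
General solution: C_1e^(5t)(1,0) + C_2e^(-2t)(2,-1).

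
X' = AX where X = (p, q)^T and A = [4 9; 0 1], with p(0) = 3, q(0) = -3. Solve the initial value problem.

p(t) = -6e^(4t) + 9e^(t), q(t) = -3e^(t)

Coefficient matrix A = [[4, 9], [0, 1]].
Characteristic polynomial det(A - λI) = λ^2 - 5λ + 4 = 0.
Eigenvalues λ = 4, 1.
For λ=4: (A-λI) row 1 is [0, 9], so an eigenvector is (-1, 0).
For λ=1: (A-λI) row 1 is [3, 9], so an eigenvector is (3, -1).
General solution: C_1e^(4t)(-1,0) + C_2e^(t)(3,-1).
Applying p(0)=3, q(0)=-3 gives C_1=6, C_2=3.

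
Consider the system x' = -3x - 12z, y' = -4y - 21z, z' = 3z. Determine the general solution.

x(t) = C_1e^(-3t) - 2C_3e^(3t), y(t) = C_2e^(-4t) - 3C_3e^(3t), z(t) = C_3e^(3t)

Coefficient matrix A = [[-3, 0, -12], [0, -4, -21], [0, 0, 3]].
det(A - λI) = 0 gives eigenvalues λ = -3, -4, 3.
For λ=-3: eigenvector (1,0,0).
For λ=-4: eigenvector (0,1,0).
For λ=3: eigenvector (-2,-3,1).
General solution: C_1e^(-3t)(1,0,0) + C_2e^(-4t)(0,1,0) + C_3e^(3t)(-2,-3,1).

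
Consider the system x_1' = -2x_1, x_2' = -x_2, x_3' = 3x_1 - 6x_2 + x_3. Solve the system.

x_1(t) = c_1e^(-2t), x_2(t) = c_2e^(-t), x_3(t) = -c_1e^(-2t) + 3c_2e^(-t) + c_3e^(t)

Coefficient matrix A = [[-2, 0, 0], [0, -1, 0], [3, -6, 1]].
det(A - λI) = 0 gives eigenvalues λ = -2, -1, 1.
For λ=-2: eigenvector (1,0,-1).
For λ=-1: eigenvector (0,1,3).
For λ=1: eigenvector (0,0,1).
General solution: c_1e^(-2t)(1,0,-1) + c_2e^(-t)(0,1,3) + c_3e^(t)(0,0,1).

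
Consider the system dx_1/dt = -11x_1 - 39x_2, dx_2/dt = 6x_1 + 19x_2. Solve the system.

Coefficient matrix A = [[-11, -39], [6, 19]].
Characteristic polynomial det(A - λI) = λ^2 - 8λ + 25 = 0.
Eigenvalues λ = 4 ± 3i (complex conjugate pair).
For λ=4+3i: an eigenvector is (-2,1) - i(-3,1) = (-2 + 3i, 1 - i).
A real fundamental pair from Re and Im of e^((4+3i)t)v: X_1 = e^(4t)(cos(3t)·(-2,1) + sin(3t)·(-3,1)), X_2 = e^(4t)(sin(3t)·(-2,1) - cos(3t)·(-3,1)).
General solution: K_1X_1 + K_2X_2.

x_1(t) = -3K_1e^(4t)sin(3t) - 2K_1e^(4t)cos(3t) - 2K_2e^(4t)sin(3t) + 3K_2e^(4t)cos(3t), x_2(t) = K_1e^(4t)sin(3t) + K_1e^(4t)cos(3t) + K_2e^(4t)sin(3t) - K_2e^(4t)cos(3t)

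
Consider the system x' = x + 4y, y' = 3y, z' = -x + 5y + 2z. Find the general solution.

Coefficient matrix A = [[1, 4, 0], [0, 3, 0], [-1, 5, 2]].
det(A - λI) = 0 gives eigenvalues λ = 2, 3, 1.
For λ=2: eigenvector (0,0,1).
For λ=3: eigenvector (2,1,3).
For λ=1: eigenvector (1,0,1).
General solution: K_1e^(2t)(0,0,1) + K_2e^(3t)(2,1,3) + K_3e^(t)(1,0,1).

x(t) = 2K_2e^(3t) + K_3e^(t), y(t) = K_2e^(3t), z(t) = K_1e^(2t) + 3K_2e^(3t) + K_3e^(t)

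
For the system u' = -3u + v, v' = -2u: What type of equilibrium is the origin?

A = [[-3,1],[-2,0]]; det(A-λI) = λ^2 + 3λ + 2.
λ = -2, -1: both negative.

stable node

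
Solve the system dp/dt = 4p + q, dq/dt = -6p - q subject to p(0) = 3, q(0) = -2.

p(t) = 7e^(2t) - 4e^(t), q(t) = -14e^(2t) + 12e^(t)

Coefficient matrix A = [[4, 1], [-6, -1]].
Characteristic polynomial det(A - λI) = λ^2 - 3λ + 2 = 0.
Eigenvalues λ = 1, 2.
For λ=1: (A-λI) row 1 is [3, 1], so an eigenvector is (-1, 3).
For λ=2: (A-λI) row 1 is [2, 1], so an eigenvector is (1, -2).
General solution: C_1e^(t)(-1,3) + C_2e^(2t)(1,-2).
Applying p(0)=3, q(0)=-2 gives C_1=4, C_2=7.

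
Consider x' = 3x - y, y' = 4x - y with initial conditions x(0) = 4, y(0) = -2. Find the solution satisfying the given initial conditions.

x(t) = 10te^(t) + 4e^(t), y(t) = 20te^(t) - 2e^(t)

Coefficient matrix A = [[3, -1], [4, -1]].
Characteristic polynomial det(A - λI) = λ^2 - 2λ + 1 = 0.
Single eigenvalue λ = 1 with algebraic multiplicity 2.
Eigenvector v = (-1,-2); generalized eigenvector w with (A-λI)w=v is (1,3).
General solution: e^(t)[K_1·v + K_2·(t·v + w)].
Applying x(0)=4, y(0)=-2 gives K_1=-14, K_2=-10.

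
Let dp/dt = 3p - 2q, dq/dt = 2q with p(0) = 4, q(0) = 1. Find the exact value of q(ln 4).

16

A = [[3,-2],[0,2]]; eigenvalues λ = 3, 2.
Eigenvectors: (1,0) for λ=3, (2,1) for λ=2.
From the initial condition, c_1 = 2, c_2 = 1.
q(ln 4) = (2)(4^3)(0) + (1)(4^2)(1) = 16.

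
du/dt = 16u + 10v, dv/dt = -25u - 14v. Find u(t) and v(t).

Coefficient matrix A = [[16, 10], [-25, -14]].
Characteristic polynomial det(A - λI) = λ^2 - 2λ + 26 = 0.
Eigenvalues λ = 1 ± 5i (complex conjugate pair).
For λ=1+5i: an eigenvector is (-1,1) - i(-1,2) = (-1 + i, 1 - 2i).
A real fundamental pair from Re and Im of e^((1+5i)t)v: X_1 = e^(t)(cos(5t)·(-1,1) + sin(5t)·(-1,2)), X_2 = e^(t)(sin(5t)·(-1,1) - cos(5t)·(-1,2)).
General solution: K_1X_1 + K_2X_2.

u(t) = -K_1e^(t)sin(5t) - K_1e^(t)cos(5t) - K_2e^(t)sin(5t) + K_2e^(t)cos(5t), v(t) = 2K_1e^(t)sin(5t) + K_1e^(t)cos(5t) + K_2e^(t)sin(5t) - 2K_2e^(t)cos(5t)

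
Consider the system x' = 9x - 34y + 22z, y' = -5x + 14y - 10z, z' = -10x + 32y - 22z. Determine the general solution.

x(t) = -C_1e^(-t) - 2C_2e^(4t) - 2C_3e^(-2t), y(t) = C_1e^(-t) + C_2e^(4t), z(t) = 2C_1e^(-t) + 2C_2e^(4t) + C_3e^(-2t)

Coefficient matrix A = [[9, -34, 22], [-5, 14, -10], [-10, 32, -22]].
det(A - λI) = 0 gives eigenvalues λ = -1, 4, -2.
For λ=-1: eigenvector (-1,1,2).
For λ=4: eigenvector (-2,1,2).
For λ=-2: eigenvector (-2,0,1).
General solution: C_1e^(-t)(-1,1,2) + C_2e^(4t)(-2,1,2) + C_3e^(-2t)(-2,0,1).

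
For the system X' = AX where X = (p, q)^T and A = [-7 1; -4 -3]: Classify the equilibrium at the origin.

stable improper node

A = [[-7,1],[-4,-3]]; det(A-λI) = λ^2 + 10λ + 25.
repeated λ = -5 with a single eigenvector.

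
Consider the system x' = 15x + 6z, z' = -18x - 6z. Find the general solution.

x(t) = 2C_1e^(6t) + C_2e^(3t), z(t) = -3C_1e^(6t) - 2C_2e^(3t)

Coefficient matrix A = [[15, 6], [-18, -6]].
Characteristic polynomial det(A - λI) = λ^2 - 9λ + 18 = 0.
Eigenvalues λ = 6, 3.
For λ=6: (A-λI) row 1 is [9, 6], so an eigenvector is (2, -3).
For λ=3: (A-λI) row 1 is [12, 6], so an eigenvector is (1, -2).
General solution: C_1e^(6t)(2,-3) + C_2e^(3t)(1,-2).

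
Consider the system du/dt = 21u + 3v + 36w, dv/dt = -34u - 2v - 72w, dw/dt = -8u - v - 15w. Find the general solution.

u(t) = 3c_1e^(4t) + 3c_2e^(3t) - 2c_3e^(-3t), v(t) = -5c_1e^(4t) - 6c_2e^(3t) + 4c_3e^(-3t), w(t) = -c_1e^(4t) - c_2e^(3t) + c_3e^(-3t)

Coefficient matrix A = [[21, 3, 36], [-34, -2, -72], [-8, -1, -15]].
det(A - λI) = 0 gives eigenvalues λ = 4, 3, -3.
For λ=4: eigenvector (3,-5,-1).
For λ=3: eigenvector (3,-6,-1).
For λ=-3: eigenvector (-2,4,1).
General solution: c_1e^(4t)(3,-5,-1) + c_2e^(3t)(3,-6,-1) + c_3e^(-3t)(-2,4,1).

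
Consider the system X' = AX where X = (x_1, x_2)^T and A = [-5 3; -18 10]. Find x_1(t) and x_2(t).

Coefficient matrix A = [[-5, 3], [-18, 10]].
Characteristic polynomial det(A - λI) = λ^2 - 5λ + 4 = 0.
Eigenvalues λ = 4, 1.
For λ=4: (A-λI) row 1 is [-9, 3], so an eigenvector is (1, 3).
For λ=1: (A-λI) row 1 is [-6, 3], so an eigenvector is (1, 2).
General solution: C_1e^(4t)(1,3) + C_2e^(t)(1,2).

x_1(t) = C_1e^(4t) + C_2e^(t), x_2(t) = 3C_1e^(4t) + 2C_2e^(t)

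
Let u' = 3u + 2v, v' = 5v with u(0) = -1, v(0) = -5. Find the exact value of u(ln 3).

A = [[3,2],[0,5]]; eigenvalues λ = 5, 3.
Eigenvectors: (-1,-1) for λ=5, (1,0) for λ=3.
From the initial condition, c_1 = 5, c_2 = 4.
u(ln 3) = (5)(3^5)(-1) + (4)(3^3)(1) = -1107.

-1107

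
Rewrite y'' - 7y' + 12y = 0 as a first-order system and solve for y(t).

Let x_1 = y, x_2 = y'. Then x_1' = x_2 and x_2' = -12x_1 + 7x_2.
A = [[0,1],[-12,7]]; det(A-λI) = λ^2 - 7λ + 12.
Eigenvalues λ = 4, 3 with eigenvectors (1,4), (1,3).

y(t) = c_1e^(4t) + c_2e^(3t)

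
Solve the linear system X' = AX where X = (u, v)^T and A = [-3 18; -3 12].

u(t) = 2c_1e^(6t) - 3c_2e^(3t), v(t) = c_1e^(6t) - c_2e^(3t)

Coefficient matrix A = [[-3, 18], [-3, 12]].
Characteristic polynomial det(A - λI) = λ^2 - 9λ + 18 = 0.
Eigenvalues λ = 6, 3.
For λ=6: (A-λI) row 1 is [-9, 18], so an eigenvector is (2, 1).
For λ=3: (A-λI) row 1 is [-6, 18], so an eigenvector is (-3, -1).
General solution: c_1e^(6t)(2,1) + c_2e^(3t)(-3,-1).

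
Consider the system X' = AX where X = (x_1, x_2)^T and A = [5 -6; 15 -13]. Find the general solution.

x_1(t) = -K_1e^(-4t)sin(3t) - K_1e^(-4t)cos(3t) - K_2e^(-4t)sin(3t) + K_2e^(-4t)cos(3t), x_2(t) = -2K_1e^(-4t)sin(3t) - K_1e^(-4t)cos(3t) - K_2e^(-4t)sin(3t) + 2K_2e^(-4t)cos(3t)

Coefficient matrix A = [[5, -6], [15, -13]].
Characteristic polynomial det(A - λI) = λ^2 + 8λ + 25 = 0.
Eigenvalues λ = -4 ± 3i (complex conjugate pair).
For λ=-4+3i: an eigenvector is (-1,-1) - i(-1,-2) = (-1 + i, -1 + 2i).
A real fundamental pair from Re and Im of e^((-4+3i)t)v: X_1 = e^(-4t)(cos(3t)·(-1,-1) + sin(3t)·(-1,-2)), X_2 = e^(-4t)(sin(3t)·(-1,-1) - cos(3t)·(-1,-2)).
General solution: K_1X_1 + K_2X_2.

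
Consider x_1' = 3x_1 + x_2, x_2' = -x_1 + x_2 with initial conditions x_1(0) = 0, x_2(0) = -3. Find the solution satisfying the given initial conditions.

x_1(t) = -3te^(2t), x_2(t) = 3te^(2t) - 3e^(2t)

Coefficient matrix A = [[3, 1], [-1, 1]].
Characteristic polynomial det(A - λI) = λ^2 - 4λ + 4 = 0.
Single eigenvalue λ = 2 with algebraic multiplicity 2.
Eigenvector v = (1,-1); generalized eigenvector w with (A-λI)w=v is (0,1).
General solution: e^(2t)[c_1·v + c_2·(t·v + w)].
Applying x_1(0)=0, x_2(0)=-3 gives c_1=0, c_2=-3.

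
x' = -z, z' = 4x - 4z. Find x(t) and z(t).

Coefficient matrix A = [[0, -1], [4, -4]].
Characteristic polynomial det(A - λI) = λ^2 + 4λ + 4 = 0.
Single eigenvalue λ = -2 with algebraic multiplicity 2.
Eigenvector v = (-1,-2); generalized eigenvector w with (A-λI)w=v is (-2,-3).
General solution: e^(-2t)[K_1·v + K_2·(t·v + w)].

x(t) = -K_1e^(-2t) - K_2te^(-2t) - 2K_2e^(-2t), z(t) = -2K_1e^(-2t) - 2K_2te^(-2t) - 3K_2e^(-2t)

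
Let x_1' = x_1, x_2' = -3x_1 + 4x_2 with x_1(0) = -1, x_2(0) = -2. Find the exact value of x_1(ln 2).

-2

A = [[1,0],[-3,4]]; eigenvalues λ = 1, 4.
Eigenvectors: (-1,-1) for λ=1, (0,1) for λ=4.
From the initial condition, c_1 = 1, c_2 = -1.
x_1(ln 2) = (1)(2^1)(-1) + (-1)(2^4)(0) = -2.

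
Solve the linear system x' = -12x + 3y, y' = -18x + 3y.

Coefficient matrix A = [[-12, 3], [-18, 3]].
Characteristic polynomial det(A - λI) = λ^2 + 9λ + 18 = 0.
Eigenvalues λ = -3, -6.
For λ=-3: (A-λI) row 1 is [-9, 3], so an eigenvector is (1, 3).
For λ=-6: (A-λI) row 1 is [-6, 3], so an eigenvector is (-1, -2).
General solution: c_1e^(-3t)(1,3) + c_2e^(-6t)(-1,-2).

x(t) = c_1e^(-3t) - c_2e^(-6t), y(t) = 3c_1e^(-3t) - 2c_2e^(-6t)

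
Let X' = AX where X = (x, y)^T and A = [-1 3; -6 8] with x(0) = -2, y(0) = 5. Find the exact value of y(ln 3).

3321

A = [[-1,3],[-6,8]]; eigenvalues λ = 2, 5.
Eigenvectors: (-1,-1) for λ=2, (-1,-2) for λ=5.
From the initial condition, c_1 = 9, c_2 = -7.
y(ln 3) = (9)(3^2)(-1) + (-7)(3^5)(-2) = 3321.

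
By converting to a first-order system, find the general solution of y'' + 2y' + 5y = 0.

y(t) = K_1e^(-t)cos(2t) + K_2e^(-t)sin(2t)

Let x_1 = y, x_2 = y'. Then x_1' = x_2 and x_2' = -5x_1 - 2x_2.
A = [[0,1],[-5,-2]]; det(A-λI) = λ^2 + 2λ + 5.
Eigenvalues λ = -1 ± 2i.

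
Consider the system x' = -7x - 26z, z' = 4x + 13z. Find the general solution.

Coefficient matrix A = [[-7, -26], [4, 13]].
Characteristic polynomial det(A - λI) = λ^2 - 6λ + 13 = 0.
Eigenvalues λ = 3 ± 2i (complex conjugate pair).
For λ=3+2i: an eigenvector is (3,-1) - i(-2,1) = (3 + 2i, -1 - i).
A real fundamental pair from Re and Im of e^((3+2i)t)v: X_1 = e^(3t)(cos(2t)·(3,-1) + sin(2t)·(-2,1)), X_2 = e^(3t)(sin(2t)·(3,-1) - cos(2t)·(-2,1)).
General solution: K_1X_1 + K_2X_2.

x(t) = -2K_1e^(3t)sin(2t) + 3K_1e^(3t)cos(2t) + 3K_2e^(3t)sin(2t) + 2K_2e^(3t)cos(2t), z(t) = K_1e^(3t)sin(2t) - K_1e^(3t)cos(2t) - K_2e^(3t)sin(2t) - K_2e^(3t)cos(2t)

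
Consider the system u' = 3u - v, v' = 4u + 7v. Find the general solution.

Coefficient matrix A = [[3, -1], [4, 7]].
Characteristic polynomial det(A - λI) = λ^2 - 10λ + 25 = 0.
Single eigenvalue λ = 5 with algebraic multiplicity 2.
Eigenvector v = (-1,2); generalized eigenvector w with (A-λI)w=v is (2,-3).
General solution: e^(5t)[c_1·v + c_2·(t·v + w)].

u(t) = -c_1e^(5t) - c_2te^(5t) + 2c_2e^(5t), v(t) = 2c_1e^(5t) + 2c_2te^(5t) - 3c_2e^(5t)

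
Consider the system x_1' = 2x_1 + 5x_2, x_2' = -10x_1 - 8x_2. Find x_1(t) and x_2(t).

Coefficient matrix A = [[2, 5], [-10, -8]].
Characteristic polynomial det(A - λI) = λ^2 + 6λ + 34 = 0.
Eigenvalues λ = -3 ± 5i (complex conjugate pair).
For λ=-3+5i: an eigenvector is (1,-1) - i(0,-1) = (1, -1 + i).
A real fundamental pair from Re and Im of e^((-3+5i)t)v: X_1 = e^(-3t)(cos(5t)·(1,-1) + sin(5t)·(0,-1)), X_2 = e^(-3t)(sin(5t)·(1,-1) - cos(5t)·(0,-1)).
General solution: c_1X_1 + c_2X_2.

x_1(t) = c_1e^(-3t)cos(5t) + c_2e^(-3t)sin(5t), x_2(t) = -c_1e^(-3t)sin(5t) - c_1e^(-3t)cos(5t) - c_2e^(-3t)sin(5t) + c_2e^(-3t)cos(5t)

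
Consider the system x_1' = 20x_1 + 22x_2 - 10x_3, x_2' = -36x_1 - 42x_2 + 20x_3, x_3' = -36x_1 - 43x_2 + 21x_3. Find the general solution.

Coefficient matrix A = [[20, 22, -10], [-36, -42, 20], [-36, -43, 21]].
det(A - λI) = 0 gives eigenvalues λ = 1, 2, -4.
For λ=1: eigenvector (-2,4,5).
For λ=2: eigenvector (2,-3,-3).
For λ=-4: eigenvector (1,-2,-2).
General solution: C_1e^(t)(-2,4,5) + C_2e^(2t)(2,-3,-3) + C_3e^(-4t)(1,-2,-2).

x_1(t) = -2C_1e^(t) + 2C_2e^(2t) + C_3e^(-4t), x_2(t) = 4C_1e^(t) - 3C_2e^(2t) - 2C_3e^(-4t), x_3(t) = 5C_1e^(t) - 3C_2e^(2t) - 2C_3e^(-4t)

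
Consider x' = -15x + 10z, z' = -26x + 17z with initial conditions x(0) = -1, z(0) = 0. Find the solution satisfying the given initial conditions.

Coefficient matrix A = [[-15, 10], [-26, 17]].
Characteristic polynomial det(A - λI) = λ^2 - 2λ + 5 = 0.
Eigenvalues λ = 1 ± 2i (complex conjugate pair).
For λ=1+2i: an eigenvector is (-1,-2) - i(-2,-3) = (-1 + 2i, -2 + 3i).
A real fundamental pair from Re and Im of e^((1+2i)t)v: X_1 = e^(t)(cos(2t)·(-1,-2) + sin(2t)·(-2,-3)), X_2 = e^(t)(sin(2t)·(-1,-2) - cos(2t)·(-2,-3)).
General solution: K_1X_1 + K_2X_2.
Applying x(0)=-1, z(0)=0 gives K_1=-3, K_2=-2.

x(t) = 8e^(t)sin(2t) - e^(t)cos(2t), z(t) = 13e^(t)sin(2t)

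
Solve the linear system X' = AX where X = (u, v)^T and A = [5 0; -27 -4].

u(t) = -K_2e^(5t), v(t) = -K_1e^(-4t) + 3K_2e^(5t)

Coefficient matrix A = [[5, 0], [-27, -4]].
Characteristic polynomial det(A - λI) = λ^2 - λ - 20 = 0.
Eigenvalues λ = -4, 5.
For λ=-4: (A-λI) row 1 is [9, 0], so an eigenvector is (0, -1).
For λ=5: (A-λI) row 2 is [-27, -9], so an eigenvector is (-1, 3).
General solution: K_1e^(-4t)(0,-1) + K_2e^(5t)(-1,3).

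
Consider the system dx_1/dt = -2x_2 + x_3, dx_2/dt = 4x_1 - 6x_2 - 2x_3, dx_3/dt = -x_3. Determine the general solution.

Coefficient matrix A = [[0, -2, 1], [4, -6, -2], [0, 0, -1]].
det(A - λI) = 0 gives eigenvalues λ = -2, -4, -1.
For λ=-2: eigenvector (1,1,0).
For λ=-4: eigenvector (-1,-2,0).
For λ=-1: eigenvector (3,2,1).
General solution: K_1e^(-2t)(1,1,0) + K_2e^(-4t)(-1,-2,0) + K_3e^(-t)(3,2,1).

x_1(t) = K_1e^(-2t) - K_2e^(-4t) + 3K_3e^(-t), x_2(t) = K_1e^(-2t) - 2K_2e^(-4t) + 2K_3e^(-t), x_3(t) = K_3e^(-t)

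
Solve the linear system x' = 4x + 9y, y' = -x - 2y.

x(t) = -3C_1e^(t) - 3C_2te^(t) + 2C_2e^(t), y(t) = C_1e^(t) + C_2te^(t) - C_2e^(t)

Coefficient matrix A = [[4, 9], [-1, -2]].
Characteristic polynomial det(A - λI) = λ^2 - 2λ + 1 = 0.
Single eigenvalue λ = 1 with algebraic multiplicity 2.
Eigenvector v = (-3,1); generalized eigenvector w with (A-λI)w=v is (2,-1).
General solution: e^(t)[C_1·v + C_2·(t·v + w)].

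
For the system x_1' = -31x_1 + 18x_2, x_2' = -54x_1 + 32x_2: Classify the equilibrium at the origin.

A = [[-31,18],[-54,32]]; det(A-λI) = λ^2 - λ - 20.
λ = -4, 5: opposite signs.

saddle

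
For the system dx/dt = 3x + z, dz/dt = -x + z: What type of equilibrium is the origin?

unstable improper node

A = [[3,1],[-1,1]]; det(A-λI) = λ^2 - 4λ + 4.
repeated λ = 2 with a single eigenvector.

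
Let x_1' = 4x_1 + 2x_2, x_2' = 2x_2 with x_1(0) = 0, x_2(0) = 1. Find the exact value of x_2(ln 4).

A = [[4,2],[0,2]]; eigenvalues λ = 2, 4.
Eigenvectors: (-1,1) for λ=2, (-1,0) for λ=4.
From the initial condition, c_1 = 1, c_2 = -1.
x_2(ln 4) = (1)(4^2)(1) + (-1)(4^4)(0) = 16.

16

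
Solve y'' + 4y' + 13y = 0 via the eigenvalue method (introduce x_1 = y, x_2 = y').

y(t) = K_1e^(-2t)cos(3t) + K_2e^(-2t)sin(3t)

Let x_1 = y, x_2 = y'. Then x_1' = x_2 and x_2' = -13x_1 - 4x_2.
A = [[0,1],[-13,-4]]; det(A-λI) = λ^2 + 4λ + 13.
Eigenvalues λ = -2 ± 3i.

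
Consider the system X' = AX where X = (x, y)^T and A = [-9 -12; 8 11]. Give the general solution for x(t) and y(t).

Coefficient matrix A = [[-9, -12], [8, 11]].
Characteristic polynomial det(A - λI) = λ^2 - 2λ - 3 = 0.
Eigenvalues λ = 3, -1.
For λ=3: (A-λI) row 1 is [-12, -12], so an eigenvector is (1, -1).
For λ=-1: (A-λI) row 1 is [-8, -12], so an eigenvector is (-3, 2).
General solution: C_1e^(3t)(1,-1) + C_2e^(-t)(-3,2).

x(t) = C_1e^(3t) - 3C_2e^(-t), y(t) = -C_1e^(3t) + 2C_2e^(-t)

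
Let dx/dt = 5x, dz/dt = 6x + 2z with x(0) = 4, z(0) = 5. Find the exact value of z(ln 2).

A = [[5,0],[6,2]]; eigenvalues λ = 2, 5.
Eigenvectors: (0,-1) for λ=2, (1,2) for λ=5.
From the initial condition, c_1 = 3, c_2 = 4.
z(ln 2) = (3)(2^2)(-1) + (4)(2^5)(2) = 244.

244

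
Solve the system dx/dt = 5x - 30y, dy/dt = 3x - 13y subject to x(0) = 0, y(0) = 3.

Coefficient matrix A = [[5, -30], [3, -13]].
Characteristic polynomial det(A - λI) = λ^2 + 8λ + 25 = 0.
Eigenvalues λ = -4 ± 3i (complex conjugate pair).
For λ=-4+3i: an eigenvector is (-1,0) - i(-3,-1) = (-1 + 3i, 0 + i).
A real fundamental pair from Re and Im of e^((-4+3i)t)v: X_1 = e^(-4t)(cos(3t)·(-1,0) + sin(3t)·(-3,-1)), X_2 = e^(-4t)(sin(3t)·(-1,0) - cos(3t)·(-3,-1)).
General solution: C_1X_1 + C_2X_2.
Applying x(0)=0, y(0)=3 gives C_1=9, C_2=3.

x(t) = -30e^(-4t)sin(3t), y(t) = -9e^(-4t)sin(3t) + 3e^(-4t)cos(3t)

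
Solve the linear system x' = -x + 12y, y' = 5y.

x(t) = 2C_1e^(5t) - C_2e^(-t), y(t) = C_1e^(5t)

Coefficient matrix A = [[-1, 12], [0, 5]].
Characteristic polynomial det(A - λI) = λ^2 - 4λ - 5 = 0.
Eigenvalues λ = 5, -1.
For λ=5: (A-λI) row 1 is [-6, 12], so an eigenvector is (2, 1).
For λ=-1: (A-λI) row 1 is [0, 12], so an eigenvector is (-1, 0).
General solution: C_1e^(5t)(2,1) + C_2e^(-t)(-1,0).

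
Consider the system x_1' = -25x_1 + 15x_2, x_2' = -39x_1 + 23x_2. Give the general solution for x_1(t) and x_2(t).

Coefficient matrix A = [[-25, 15], [-39, 23]].
Characteristic polynomial det(A - λI) = λ^2 + 2λ + 10 = 0.
Eigenvalues λ = -1 ± 3i (complex conjugate pair).
For λ=-1+3i: an eigenvector is (-1,-2) - i(-2,-3) = (-1 + 2i, -2 + 3i).
A real fundamental pair from Re and Im of e^((-1+3i)t)v: X_1 = e^(-t)(cos(3t)·(-1,-2) + sin(3t)·(-2,-3)), X_2 = e^(-t)(sin(3t)·(-1,-2) - cos(3t)·(-2,-3)).
General solution: c_1X_1 + c_2X_2.

x_1(t) = -2c_1e^(-t)sin(3t) - c_1e^(-t)cos(3t) - c_2e^(-t)sin(3t) + 2c_2e^(-t)cos(3t), x_2(t) = -3c_1e^(-t)sin(3t) - 2c_1e^(-t)cos(3t) - 2c_2e^(-t)sin(3t) + 3c_2e^(-t)cos(3t)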